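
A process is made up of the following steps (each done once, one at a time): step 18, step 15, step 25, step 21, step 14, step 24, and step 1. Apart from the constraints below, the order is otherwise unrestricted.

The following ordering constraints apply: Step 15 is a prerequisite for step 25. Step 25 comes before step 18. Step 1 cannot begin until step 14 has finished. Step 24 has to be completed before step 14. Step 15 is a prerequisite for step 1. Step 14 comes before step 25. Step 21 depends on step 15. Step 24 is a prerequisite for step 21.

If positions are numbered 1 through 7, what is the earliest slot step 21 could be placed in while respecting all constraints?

The steps that are forced before step 21, directly or transitively, are step 15, step 24. That's 2 steps.
With 2 mandatory predecessors, the earliest step 21 can sit is position 2+1 = 3, and placing just those 2 first achieves it.

3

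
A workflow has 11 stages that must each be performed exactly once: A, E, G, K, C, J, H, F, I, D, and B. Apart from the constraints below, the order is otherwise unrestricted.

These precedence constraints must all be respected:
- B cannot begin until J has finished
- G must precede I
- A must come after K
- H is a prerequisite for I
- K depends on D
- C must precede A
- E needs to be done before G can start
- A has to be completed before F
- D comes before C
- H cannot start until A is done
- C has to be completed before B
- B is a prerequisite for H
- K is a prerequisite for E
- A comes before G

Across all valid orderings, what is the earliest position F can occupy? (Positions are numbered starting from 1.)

Every stage that must precede F has to come before it. Tracing all chains that end at F, those stages are: A, K, C, D — 4 in total.
So at minimum 4 stages come before F, putting F no earlier than position 5. That position is achievable by scheduling exactly those predecessors first.

5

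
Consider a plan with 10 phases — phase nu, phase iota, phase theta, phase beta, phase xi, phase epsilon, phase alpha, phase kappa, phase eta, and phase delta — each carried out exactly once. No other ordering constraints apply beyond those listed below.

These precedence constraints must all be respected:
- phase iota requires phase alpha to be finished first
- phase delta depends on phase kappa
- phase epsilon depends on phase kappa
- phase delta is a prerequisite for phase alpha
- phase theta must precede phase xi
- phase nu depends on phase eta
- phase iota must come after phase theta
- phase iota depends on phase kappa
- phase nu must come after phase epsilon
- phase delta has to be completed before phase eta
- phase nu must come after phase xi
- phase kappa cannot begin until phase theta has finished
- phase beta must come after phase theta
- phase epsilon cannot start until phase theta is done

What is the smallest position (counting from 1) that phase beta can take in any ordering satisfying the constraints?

2

The only phase forced before phase beta (directly or transitively) is phase theta.
With 1 mandatory predecessor, the earliest phase beta can sit is position 1+1 = 2, and placing just that one first achieves it.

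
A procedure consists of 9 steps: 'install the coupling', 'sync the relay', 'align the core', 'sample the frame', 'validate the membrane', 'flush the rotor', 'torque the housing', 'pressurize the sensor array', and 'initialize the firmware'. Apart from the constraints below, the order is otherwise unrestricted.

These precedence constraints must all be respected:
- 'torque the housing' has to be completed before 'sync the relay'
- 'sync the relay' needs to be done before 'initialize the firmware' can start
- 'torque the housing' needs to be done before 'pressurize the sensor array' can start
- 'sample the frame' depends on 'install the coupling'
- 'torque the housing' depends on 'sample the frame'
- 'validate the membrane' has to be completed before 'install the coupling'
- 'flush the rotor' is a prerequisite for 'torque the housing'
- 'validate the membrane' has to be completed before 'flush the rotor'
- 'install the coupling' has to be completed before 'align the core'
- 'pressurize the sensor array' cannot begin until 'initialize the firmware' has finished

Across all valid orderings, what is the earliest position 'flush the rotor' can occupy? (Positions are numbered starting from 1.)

The only step forced before 'flush the rotor' (directly or transitively) is 'validate the membrane'.
With 1 mandatory predecessor, the earliest 'flush the rotor' can sit is position 1+1 = 2, and placing just that one first achieves it.

2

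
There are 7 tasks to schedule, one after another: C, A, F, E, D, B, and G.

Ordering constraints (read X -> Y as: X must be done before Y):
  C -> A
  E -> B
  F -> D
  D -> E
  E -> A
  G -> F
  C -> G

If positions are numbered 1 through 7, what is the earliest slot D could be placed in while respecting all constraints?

4

The tasks that are forced before D, directly or transitively, are C, F, G. That's 3 tasks.
So at minimum 3 tasks come before D, putting D no earlier than position 4. That position is achievable by scheduling exactly those predecessors first.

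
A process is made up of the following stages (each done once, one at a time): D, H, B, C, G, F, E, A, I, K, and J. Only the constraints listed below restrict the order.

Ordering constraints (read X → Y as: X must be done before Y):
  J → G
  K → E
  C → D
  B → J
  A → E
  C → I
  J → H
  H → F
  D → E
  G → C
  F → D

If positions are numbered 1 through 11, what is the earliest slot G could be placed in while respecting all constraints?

Every stage that must precede G has to come before it. Tracing all chains that end at G, those stages are: B, J — 2 in total.
With 2 mandatory predecessors, the earliest G can sit is position 2+1 = 3, and placing just those 2 first achieves it.

3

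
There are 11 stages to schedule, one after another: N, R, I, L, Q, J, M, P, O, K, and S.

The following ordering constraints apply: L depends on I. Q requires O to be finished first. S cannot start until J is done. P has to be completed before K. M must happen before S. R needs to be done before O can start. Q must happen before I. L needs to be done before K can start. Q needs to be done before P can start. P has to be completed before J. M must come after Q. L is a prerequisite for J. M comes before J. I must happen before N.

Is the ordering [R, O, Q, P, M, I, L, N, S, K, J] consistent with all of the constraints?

No

The sequence places S ahead of J.
That contradicts the constraint that J must precede S.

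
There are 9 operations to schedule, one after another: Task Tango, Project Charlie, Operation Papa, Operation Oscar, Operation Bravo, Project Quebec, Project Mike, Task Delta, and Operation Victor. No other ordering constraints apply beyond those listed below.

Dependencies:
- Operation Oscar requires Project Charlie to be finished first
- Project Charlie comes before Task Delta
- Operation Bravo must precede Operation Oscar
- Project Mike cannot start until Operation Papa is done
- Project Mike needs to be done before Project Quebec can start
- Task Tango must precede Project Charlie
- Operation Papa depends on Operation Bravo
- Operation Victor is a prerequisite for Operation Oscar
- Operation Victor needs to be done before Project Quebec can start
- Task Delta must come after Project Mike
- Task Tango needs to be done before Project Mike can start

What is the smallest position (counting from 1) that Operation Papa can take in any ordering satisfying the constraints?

2

The only operation forced before Operation Papa (directly or transitively) is Operation Bravo.
With 1 mandatory predecessor, the earliest Operation Papa can sit is position 1+1 = 2, and placing just that one first achieves it.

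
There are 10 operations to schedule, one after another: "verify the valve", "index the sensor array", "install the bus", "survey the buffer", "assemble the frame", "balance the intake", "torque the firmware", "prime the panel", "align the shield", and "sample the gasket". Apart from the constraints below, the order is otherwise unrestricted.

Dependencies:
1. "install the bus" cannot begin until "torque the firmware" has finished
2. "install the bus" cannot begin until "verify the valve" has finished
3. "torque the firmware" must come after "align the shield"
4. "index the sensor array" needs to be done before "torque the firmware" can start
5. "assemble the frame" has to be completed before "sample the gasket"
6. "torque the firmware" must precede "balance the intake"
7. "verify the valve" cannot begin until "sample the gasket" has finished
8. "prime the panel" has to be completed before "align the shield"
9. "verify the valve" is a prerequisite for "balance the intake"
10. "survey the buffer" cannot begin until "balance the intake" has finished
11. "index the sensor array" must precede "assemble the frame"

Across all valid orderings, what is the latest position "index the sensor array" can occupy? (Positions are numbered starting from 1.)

Following every chain forward from "index the sensor array", the operations that must come later are "verify the valve", "install the bus", "survey the buffer", "assemble the frame", "balance the intake", "torque the firmware", "sample the gasket" — 7 of them.
So at least 7 operations follow "index the sensor array", putting "index the sensor array" no later than position 3. That position is achievable by scheduling everything else first.

3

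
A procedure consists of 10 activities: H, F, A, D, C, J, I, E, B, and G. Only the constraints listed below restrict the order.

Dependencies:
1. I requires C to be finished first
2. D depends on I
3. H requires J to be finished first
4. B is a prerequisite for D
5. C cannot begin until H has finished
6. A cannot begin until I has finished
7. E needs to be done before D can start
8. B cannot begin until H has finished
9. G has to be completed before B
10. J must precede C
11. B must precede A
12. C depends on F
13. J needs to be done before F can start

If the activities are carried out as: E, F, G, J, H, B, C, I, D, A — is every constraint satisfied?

In the proposed order, F appears before J.
But one of the constraints requires J before F, so this ordering violates it.

No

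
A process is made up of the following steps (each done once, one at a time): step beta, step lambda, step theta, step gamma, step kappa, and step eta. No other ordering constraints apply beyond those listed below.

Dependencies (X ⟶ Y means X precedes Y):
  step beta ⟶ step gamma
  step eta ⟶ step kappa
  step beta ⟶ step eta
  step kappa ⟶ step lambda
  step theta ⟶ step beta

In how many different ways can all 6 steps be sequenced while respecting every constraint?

4

Only step theta has no prerequisites, so it must go first.
Counting all ways to extend the partial order to a total order gives 4.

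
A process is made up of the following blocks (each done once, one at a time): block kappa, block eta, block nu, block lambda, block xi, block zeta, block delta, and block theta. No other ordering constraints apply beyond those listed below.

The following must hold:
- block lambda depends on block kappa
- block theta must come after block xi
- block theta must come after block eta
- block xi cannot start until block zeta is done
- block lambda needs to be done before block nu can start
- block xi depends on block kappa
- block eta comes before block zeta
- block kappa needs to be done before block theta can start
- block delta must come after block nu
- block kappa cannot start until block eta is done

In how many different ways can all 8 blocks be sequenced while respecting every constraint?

30

Only block eta has no prerequisites, so it must go first.
Counting all ways to extend the partial order to a total order gives 30.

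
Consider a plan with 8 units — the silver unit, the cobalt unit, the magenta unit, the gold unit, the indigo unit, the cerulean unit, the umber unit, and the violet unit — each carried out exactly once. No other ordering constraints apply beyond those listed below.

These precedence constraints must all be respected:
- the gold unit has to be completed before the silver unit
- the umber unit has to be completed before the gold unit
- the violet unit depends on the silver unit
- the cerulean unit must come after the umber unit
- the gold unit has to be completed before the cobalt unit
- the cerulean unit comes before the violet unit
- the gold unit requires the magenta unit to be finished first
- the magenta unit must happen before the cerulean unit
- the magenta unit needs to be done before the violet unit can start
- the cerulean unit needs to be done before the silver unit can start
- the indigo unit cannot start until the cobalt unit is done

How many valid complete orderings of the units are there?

The units with no prerequisites are the magenta unit, the umber unit; any of them can be placed first.
Systematically extending each partial ordering one unit at a time and counting, there are 32 complete orderings.

32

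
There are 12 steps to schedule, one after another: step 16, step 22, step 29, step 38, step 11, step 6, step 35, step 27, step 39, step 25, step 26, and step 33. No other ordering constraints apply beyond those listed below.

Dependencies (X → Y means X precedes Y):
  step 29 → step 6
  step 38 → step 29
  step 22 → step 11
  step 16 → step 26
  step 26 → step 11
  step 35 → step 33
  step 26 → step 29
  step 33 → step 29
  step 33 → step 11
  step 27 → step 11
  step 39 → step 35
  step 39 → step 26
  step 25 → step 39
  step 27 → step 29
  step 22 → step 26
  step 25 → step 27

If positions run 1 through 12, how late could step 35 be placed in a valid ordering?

Every step that must follow step 35 has to come after it. Tracing all chains starting from step 35, those steps are: step 29, step 11, step 6, step 33 — 4 in total.
With 4 mandatory successors out of 12 steps total, the latest slot for step 35 is 12−4 = 8, and it's reachable by doing all non-successors before step 35.

8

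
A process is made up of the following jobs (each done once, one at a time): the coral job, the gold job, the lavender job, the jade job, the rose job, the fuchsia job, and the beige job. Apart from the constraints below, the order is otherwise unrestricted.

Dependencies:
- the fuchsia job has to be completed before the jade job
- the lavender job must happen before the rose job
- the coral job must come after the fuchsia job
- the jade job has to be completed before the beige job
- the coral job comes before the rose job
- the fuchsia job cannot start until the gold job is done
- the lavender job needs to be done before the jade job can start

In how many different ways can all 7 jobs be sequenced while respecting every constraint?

21

2 jobs have no prerequisites (the gold job, the lavender job), so any of them could come first.
Counting all ways to extend the partial order to a total order gives 21.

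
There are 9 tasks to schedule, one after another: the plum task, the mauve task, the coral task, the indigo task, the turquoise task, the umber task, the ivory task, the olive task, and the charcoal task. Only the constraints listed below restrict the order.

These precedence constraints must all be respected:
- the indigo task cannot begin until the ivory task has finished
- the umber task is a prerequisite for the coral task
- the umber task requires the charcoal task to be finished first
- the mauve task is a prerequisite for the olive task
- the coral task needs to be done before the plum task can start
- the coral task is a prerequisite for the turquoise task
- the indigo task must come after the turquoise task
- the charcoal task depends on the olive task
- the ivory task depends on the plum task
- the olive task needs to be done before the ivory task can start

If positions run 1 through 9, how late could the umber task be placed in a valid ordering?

The tasks that are forced after the umber task, directly or by a chain of constraints, are the plum task, the coral task, the indigo task, the turquoise task, the ivory task. That's 5 tasks.
So at least 5 tasks follow the umber task, putting the umber task no later than position 4. That position is achievable by scheduling everything else first.

4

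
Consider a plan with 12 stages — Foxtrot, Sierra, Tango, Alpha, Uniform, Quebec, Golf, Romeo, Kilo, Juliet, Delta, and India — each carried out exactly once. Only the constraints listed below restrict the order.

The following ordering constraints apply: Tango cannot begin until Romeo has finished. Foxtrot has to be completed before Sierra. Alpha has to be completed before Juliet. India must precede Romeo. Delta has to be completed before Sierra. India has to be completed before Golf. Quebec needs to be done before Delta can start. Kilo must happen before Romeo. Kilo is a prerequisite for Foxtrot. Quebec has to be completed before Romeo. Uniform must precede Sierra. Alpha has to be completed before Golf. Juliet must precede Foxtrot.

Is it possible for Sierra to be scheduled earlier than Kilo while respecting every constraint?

Following Kilo → Foxtrot → Sierra, Kilo must precede Sierra in every valid ordering.
So no valid ordering can have Sierra before Kilo.

No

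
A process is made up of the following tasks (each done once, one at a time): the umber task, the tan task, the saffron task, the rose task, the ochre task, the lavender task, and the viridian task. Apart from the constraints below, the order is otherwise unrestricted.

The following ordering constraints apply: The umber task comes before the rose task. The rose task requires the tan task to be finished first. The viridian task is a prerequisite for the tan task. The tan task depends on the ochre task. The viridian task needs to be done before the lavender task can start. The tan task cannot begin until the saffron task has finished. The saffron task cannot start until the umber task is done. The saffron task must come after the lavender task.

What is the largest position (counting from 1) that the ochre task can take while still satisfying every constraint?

Following every chain forward from the ochre task, the tasks that must come later are the tan task, the rose task — 2 of them.
With 2 mandatory successors out of 7 tasks total, the latest slot for the ochre task is 7−2 = 5, and it's reachable by doing all non-successors before the ochre task.

5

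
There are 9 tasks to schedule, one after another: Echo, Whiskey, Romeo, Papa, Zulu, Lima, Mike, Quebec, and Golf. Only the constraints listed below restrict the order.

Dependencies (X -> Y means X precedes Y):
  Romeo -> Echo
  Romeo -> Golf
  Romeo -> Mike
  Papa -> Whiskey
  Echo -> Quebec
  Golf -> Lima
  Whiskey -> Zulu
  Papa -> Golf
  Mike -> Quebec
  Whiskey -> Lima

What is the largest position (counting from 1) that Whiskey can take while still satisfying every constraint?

Every task that must follow Whiskey has to come after it. Tracing all chains starting from Whiskey, those tasks are: Zulu, Lima — 2 in total.
So at least 2 tasks follow Whiskey, putting Whiskey no later than position 7. That position is achievable by scheduling everything else first.

7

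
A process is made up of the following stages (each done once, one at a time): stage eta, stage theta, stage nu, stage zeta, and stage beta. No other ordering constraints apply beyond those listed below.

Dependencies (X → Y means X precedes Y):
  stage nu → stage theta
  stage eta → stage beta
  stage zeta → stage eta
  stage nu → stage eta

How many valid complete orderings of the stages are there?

7

The stages with no prerequisites are stage nu, stage zeta; any of them can be placed first.
Enumerating by repeatedly choosing an available stage (one whose prerequisites are all placed) gives 7 distinct complete orderings.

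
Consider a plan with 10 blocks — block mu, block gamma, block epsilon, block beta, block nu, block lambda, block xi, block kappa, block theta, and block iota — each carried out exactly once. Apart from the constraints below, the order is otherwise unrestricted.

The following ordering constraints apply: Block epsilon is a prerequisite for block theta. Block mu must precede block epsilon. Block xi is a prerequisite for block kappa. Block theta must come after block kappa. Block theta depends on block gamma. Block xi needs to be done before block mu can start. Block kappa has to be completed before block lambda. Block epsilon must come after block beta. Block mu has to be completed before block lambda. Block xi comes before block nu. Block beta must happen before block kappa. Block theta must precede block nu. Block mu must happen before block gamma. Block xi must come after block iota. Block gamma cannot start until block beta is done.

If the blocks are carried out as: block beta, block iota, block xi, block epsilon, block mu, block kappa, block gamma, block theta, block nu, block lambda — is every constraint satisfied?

No

In the proposed order, block epsilon appears before block mu.
That contradicts the constraint that block mu must precede block epsilon.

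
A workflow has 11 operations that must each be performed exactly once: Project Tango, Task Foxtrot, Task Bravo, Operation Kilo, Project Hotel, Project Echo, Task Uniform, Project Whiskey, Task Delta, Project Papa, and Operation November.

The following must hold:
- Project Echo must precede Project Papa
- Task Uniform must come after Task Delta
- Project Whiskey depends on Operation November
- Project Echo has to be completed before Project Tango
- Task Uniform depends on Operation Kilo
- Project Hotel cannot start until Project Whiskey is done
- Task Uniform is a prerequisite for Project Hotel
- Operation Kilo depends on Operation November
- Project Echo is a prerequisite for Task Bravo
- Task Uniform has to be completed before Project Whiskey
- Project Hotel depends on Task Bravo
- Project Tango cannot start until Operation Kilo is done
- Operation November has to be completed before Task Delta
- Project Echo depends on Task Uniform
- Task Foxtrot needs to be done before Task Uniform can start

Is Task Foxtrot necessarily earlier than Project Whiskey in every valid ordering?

There is a constraint chain Task Foxtrot → Task Uniform → Project Whiskey.
Hence Task Foxtrot necessarily comes before Project Whiskey.

Yes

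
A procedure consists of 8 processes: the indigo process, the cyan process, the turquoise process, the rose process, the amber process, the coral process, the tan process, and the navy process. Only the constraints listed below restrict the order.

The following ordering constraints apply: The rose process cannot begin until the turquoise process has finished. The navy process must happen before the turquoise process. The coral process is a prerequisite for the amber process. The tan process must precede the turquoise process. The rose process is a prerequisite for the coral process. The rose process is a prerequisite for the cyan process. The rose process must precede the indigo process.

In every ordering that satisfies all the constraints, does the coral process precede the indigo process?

No

No chain of constraints connects the coral process to the indigo process in either direction.
So the coral process can come before the indigo process or after — it is not forced.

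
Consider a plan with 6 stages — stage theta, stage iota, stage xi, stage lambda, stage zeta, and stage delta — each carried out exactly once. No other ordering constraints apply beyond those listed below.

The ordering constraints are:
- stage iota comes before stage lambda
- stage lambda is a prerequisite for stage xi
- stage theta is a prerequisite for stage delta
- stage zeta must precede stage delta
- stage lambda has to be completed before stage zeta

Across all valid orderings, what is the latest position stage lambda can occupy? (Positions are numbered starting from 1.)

The stages that are forced after stage lambda, directly or by a chain of constraints, are stage xi, stage zeta, stage delta. That's 3 stages.
So at least 3 stages follow stage lambda, putting stage lambda no later than position 3. That position is achievable by scheduling everything else first.

3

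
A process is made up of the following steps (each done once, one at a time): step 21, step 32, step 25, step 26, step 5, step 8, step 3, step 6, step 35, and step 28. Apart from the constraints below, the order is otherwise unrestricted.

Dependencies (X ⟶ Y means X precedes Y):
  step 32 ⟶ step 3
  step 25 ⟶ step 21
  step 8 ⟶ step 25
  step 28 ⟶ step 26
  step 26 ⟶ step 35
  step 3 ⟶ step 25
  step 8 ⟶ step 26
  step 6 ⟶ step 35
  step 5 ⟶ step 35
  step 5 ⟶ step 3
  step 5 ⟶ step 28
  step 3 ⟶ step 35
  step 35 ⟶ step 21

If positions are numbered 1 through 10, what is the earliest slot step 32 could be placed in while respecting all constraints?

Nothing is required before step 32; it can be the very first step.

1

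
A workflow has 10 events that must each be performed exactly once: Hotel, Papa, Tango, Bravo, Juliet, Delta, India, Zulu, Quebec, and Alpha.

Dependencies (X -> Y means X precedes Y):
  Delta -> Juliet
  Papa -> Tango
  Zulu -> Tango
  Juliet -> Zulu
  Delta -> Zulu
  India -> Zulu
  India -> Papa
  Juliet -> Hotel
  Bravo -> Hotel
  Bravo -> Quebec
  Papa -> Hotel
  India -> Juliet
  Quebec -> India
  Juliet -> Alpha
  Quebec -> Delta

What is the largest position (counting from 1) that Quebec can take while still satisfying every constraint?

2

Every event that must follow Quebec has to come after it. Tracing all chains starting from Quebec, those events are: Hotel, Papa, Tango, Juliet, Delta, India, Zulu, Alpha — 8 in total.
So at least 8 events follow Quebec, putting Quebec no later than position 2. That position is achievable by scheduling everything else first.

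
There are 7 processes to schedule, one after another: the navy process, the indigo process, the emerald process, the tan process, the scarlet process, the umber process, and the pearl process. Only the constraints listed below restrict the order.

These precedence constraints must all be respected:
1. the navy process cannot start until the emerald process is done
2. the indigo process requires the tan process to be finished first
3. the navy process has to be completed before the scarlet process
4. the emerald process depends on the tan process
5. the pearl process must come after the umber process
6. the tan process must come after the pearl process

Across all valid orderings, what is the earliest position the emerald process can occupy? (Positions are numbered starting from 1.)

4

Working backwards through the constraints from the emerald process, its full set of required predecessors is the tan process, the umber process, the pearl process — 3 of them.
So at minimum 3 processes come before the emerald process, putting the emerald process no earlier than position 4. That position is achievable by scheduling exactly those predecessors first.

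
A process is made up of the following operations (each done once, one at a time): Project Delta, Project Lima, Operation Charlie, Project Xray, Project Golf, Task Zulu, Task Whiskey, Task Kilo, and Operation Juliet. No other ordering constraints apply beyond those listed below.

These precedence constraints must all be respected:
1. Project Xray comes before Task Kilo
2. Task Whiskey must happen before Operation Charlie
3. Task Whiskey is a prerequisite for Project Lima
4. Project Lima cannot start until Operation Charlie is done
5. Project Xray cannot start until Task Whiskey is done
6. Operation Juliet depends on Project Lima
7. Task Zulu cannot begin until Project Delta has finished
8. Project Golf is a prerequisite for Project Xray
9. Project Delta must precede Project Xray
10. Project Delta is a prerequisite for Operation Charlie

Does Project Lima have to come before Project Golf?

No

Project Lima and Project Golf are not related by any chain of constraints.
So Project Lima can come before Project Golf or after — it is not forced.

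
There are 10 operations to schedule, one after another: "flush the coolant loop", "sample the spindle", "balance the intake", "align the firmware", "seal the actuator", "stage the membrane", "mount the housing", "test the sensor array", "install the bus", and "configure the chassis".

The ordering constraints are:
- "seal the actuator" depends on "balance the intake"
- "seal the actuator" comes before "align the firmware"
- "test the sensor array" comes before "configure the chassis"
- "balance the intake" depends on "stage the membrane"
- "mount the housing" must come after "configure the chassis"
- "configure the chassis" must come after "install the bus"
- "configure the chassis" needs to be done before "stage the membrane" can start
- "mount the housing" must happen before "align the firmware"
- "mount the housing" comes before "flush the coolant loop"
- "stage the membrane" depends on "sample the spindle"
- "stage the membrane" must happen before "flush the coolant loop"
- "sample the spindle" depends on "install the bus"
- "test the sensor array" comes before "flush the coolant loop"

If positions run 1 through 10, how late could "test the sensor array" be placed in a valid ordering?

Following every chain forward from "test the sensor array", the operations that must come later are "flush the coolant loop", "balance the intake", "align the firmware", "seal the actuator", "stage the membrane", "mount the housing", "configure the chassis" — 7 of them.
So at least 7 operations follow "test the sensor array", putting "test the sensor array" no later than position 3. That position is achievable by scheduling everything else first.

3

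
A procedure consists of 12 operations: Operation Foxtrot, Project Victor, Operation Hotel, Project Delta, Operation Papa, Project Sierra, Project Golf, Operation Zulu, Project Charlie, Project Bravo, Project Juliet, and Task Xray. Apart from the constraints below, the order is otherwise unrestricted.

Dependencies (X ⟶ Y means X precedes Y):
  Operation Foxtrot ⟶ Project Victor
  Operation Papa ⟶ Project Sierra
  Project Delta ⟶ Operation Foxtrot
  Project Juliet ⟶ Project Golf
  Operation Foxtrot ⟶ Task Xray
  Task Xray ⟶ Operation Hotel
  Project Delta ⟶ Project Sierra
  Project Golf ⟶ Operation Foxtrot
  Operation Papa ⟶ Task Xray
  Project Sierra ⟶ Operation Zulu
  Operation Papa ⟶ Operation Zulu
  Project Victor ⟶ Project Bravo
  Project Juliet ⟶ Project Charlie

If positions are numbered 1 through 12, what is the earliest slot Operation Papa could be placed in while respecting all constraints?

1

Nothing is required before Operation Papa; it can be the very first operation.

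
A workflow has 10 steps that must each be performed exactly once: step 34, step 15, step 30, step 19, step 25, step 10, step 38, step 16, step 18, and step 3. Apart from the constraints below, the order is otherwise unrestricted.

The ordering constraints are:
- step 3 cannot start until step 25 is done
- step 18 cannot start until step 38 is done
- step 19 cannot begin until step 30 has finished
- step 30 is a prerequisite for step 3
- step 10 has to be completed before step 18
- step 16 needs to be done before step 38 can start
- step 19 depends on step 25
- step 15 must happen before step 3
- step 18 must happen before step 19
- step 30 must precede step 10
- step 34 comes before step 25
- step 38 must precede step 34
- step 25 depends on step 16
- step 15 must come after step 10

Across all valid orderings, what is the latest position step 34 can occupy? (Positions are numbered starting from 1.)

7

The steps that are forced after step 34, directly or by a chain of constraints, are step 19, step 25, step 3. That's 3 steps.
So at least 3 steps follow step 34, putting step 34 no later than position 7. That position is achievable by scheduling everything else first.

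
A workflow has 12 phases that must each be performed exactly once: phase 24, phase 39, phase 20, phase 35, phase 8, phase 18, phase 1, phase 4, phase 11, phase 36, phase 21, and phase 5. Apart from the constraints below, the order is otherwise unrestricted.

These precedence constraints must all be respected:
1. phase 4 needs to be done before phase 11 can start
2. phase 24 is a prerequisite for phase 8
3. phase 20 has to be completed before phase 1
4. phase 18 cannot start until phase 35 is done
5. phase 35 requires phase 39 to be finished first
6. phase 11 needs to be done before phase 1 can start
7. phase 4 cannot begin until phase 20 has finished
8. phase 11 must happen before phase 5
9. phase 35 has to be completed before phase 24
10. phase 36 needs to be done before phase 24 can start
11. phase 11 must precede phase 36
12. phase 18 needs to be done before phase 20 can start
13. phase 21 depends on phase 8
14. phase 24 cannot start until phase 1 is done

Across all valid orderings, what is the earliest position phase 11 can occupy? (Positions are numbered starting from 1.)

6

Every phase that must precede phase 11 has to come before it. Tracing all chains that end at phase 11, those phases are: phase 39, phase 20, phase 35, phase 18, phase 4 — 5 in total.
With 5 mandatory predecessors, the earliest phase 11 can sit is position 5+1 = 6, and placing just those 5 first achieves it.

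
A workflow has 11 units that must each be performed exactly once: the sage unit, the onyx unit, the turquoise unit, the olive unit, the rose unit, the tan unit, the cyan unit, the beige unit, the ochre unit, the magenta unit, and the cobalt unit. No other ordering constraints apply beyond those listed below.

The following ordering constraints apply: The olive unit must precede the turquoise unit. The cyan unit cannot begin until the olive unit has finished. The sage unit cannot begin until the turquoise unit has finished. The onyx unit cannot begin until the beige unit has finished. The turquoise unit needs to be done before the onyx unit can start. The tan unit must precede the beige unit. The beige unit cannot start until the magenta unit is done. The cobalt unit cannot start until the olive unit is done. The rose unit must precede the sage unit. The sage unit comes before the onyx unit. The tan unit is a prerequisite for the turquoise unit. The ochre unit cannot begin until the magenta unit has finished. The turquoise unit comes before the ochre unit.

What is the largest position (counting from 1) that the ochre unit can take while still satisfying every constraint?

11

Nothing depends on the ochre unit, so it can be the final unit, position 11.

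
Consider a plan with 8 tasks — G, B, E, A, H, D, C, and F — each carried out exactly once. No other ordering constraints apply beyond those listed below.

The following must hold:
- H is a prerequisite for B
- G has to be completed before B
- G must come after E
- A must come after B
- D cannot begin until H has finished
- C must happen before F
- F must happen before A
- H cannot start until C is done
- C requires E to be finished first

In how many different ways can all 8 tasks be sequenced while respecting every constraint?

E is the only task with nothing required before it, so every ordering starts there.
Counting all ways to extend the partial order to a total order gives 44.

44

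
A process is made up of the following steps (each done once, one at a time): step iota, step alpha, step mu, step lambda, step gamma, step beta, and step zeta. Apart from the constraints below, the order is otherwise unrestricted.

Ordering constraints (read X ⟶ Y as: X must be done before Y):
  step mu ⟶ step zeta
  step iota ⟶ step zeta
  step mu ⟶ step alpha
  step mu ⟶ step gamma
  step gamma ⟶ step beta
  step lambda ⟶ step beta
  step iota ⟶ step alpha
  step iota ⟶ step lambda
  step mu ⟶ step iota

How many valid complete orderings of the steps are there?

Step mu is the only step with nothing required before it, so every ordering starts there.
Counting all ways to extend the partial order to a total order gives 52.

52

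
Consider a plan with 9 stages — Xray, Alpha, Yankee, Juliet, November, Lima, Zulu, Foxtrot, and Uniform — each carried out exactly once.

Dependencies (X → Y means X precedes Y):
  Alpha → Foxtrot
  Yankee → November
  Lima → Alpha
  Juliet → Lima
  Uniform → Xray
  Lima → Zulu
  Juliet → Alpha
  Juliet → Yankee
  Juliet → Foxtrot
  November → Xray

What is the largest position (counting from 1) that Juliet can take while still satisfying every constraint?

2

Every stage that must follow Juliet has to come after it. Tracing all chains starting from Juliet, those stages are: Xray, Alpha, Yankee, November, Lima, Zulu, Foxtrot — 7 in total.
So at least 7 stages follow Juliet, putting Juliet no later than position 2. That position is achievable by scheduling everything else first.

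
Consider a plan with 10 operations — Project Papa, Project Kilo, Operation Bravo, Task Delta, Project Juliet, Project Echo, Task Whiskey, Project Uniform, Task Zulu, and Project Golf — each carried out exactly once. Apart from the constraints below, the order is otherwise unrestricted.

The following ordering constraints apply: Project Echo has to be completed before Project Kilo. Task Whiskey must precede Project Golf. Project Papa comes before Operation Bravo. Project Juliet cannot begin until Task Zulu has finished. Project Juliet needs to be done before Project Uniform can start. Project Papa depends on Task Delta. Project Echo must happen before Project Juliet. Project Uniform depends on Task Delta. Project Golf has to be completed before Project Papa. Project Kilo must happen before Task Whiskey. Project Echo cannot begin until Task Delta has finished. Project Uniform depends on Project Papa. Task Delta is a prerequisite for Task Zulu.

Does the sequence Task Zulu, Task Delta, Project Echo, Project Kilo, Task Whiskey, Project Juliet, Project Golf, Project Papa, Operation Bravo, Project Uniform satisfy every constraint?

No

In the proposed order, Task Zulu appears before Task Delta.
That contradicts the constraint that Task Delta must precede Task Zulu.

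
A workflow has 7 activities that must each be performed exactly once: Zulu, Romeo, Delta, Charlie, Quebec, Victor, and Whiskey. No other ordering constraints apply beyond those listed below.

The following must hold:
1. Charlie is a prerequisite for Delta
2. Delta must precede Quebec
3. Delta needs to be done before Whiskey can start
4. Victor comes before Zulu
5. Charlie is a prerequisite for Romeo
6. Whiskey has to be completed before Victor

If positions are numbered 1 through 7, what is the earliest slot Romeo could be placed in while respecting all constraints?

2

The only activity forced before Romeo (directly or transitively) is Charlie.
So at minimum 1 activity comes before Romeo, putting Romeo no earlier than position 2. That position is achievable by scheduling exactly that predecessor first.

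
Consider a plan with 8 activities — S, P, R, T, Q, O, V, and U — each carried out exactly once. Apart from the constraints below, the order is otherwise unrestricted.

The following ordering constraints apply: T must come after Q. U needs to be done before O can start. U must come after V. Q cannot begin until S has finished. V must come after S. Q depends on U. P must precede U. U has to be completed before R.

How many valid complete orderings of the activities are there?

36

2 activities have no prerequisites (S, P), so any of them could come first.
Enumerating by repeatedly choosing an available activity (one whose prerequisites are all placed) gives 36 distinct complete orderings.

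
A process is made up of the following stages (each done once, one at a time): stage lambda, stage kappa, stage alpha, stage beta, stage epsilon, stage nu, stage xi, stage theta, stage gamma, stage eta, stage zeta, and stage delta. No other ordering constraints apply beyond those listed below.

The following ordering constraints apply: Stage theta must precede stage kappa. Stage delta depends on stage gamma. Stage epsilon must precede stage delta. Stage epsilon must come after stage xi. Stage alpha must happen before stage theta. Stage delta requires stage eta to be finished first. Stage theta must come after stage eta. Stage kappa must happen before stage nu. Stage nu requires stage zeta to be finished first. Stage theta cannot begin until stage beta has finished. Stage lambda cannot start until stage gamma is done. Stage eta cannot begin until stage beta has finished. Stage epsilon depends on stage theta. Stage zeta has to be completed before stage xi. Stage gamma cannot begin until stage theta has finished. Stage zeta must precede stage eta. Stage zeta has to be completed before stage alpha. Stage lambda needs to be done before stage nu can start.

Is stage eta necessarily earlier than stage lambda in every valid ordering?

Yes

Chaining the stated constraints: stage eta → stage theta → stage gamma → stage lambda.
Hence stage eta necessarily comes before stage lambda.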